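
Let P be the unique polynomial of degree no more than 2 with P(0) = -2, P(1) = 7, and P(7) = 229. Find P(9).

Using the Lagrange interpolation formula with nodes 0, 1, 7:
  L_0(x) = (x - 1)(x - 7) / 7
  L_1(x) = x(x - 7) / -6
  L_2(x) = x(x - 1) / 42
Then P(x) = -2·L_0(x) + 7·L_1(x) + 229·L_2(x).
Expanding and collecting terms gives P(x) = 4x^2 + 5x - 2.
Evaluating at x = 9: P(9) = 367.

367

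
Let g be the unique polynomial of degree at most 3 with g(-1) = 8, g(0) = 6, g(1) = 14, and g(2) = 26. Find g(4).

38

Write g(n) = an^3 + bn^2 + cn + d. Substituting each data point gives a linear system:
  -a + b - c + d = 8
  d = 6
  a + b + c + d = 14
  8a + 4b + 2c + d = 26
Solving the system yields a = -1, b = 5, c = 4, d = 6.
So g(n) = -n^3 + 5n^2 + 4n + 6.
Then g(4) = 38.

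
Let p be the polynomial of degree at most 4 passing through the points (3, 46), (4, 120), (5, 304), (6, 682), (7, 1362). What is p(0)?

4

Write p(s) = as^4 + bs^3 + cs^2 + ds + e. Substituting each data point gives a linear system:
  81a + 27b + 9c + 3d + e = 46
  256a + 64b + 16c + 4d + e = 120
  625a + 125b + 25c + 5d + e = 304
  1296a + 216b + 36c + 6d + e = 682
  2401a + 343b + 49c + 7d + e = 1362
Solving the system yields a = 1, b = -4, c = 6, d = 5, e = 4.
So p(s) = s^4 - 4s^3 + 6s^2 + 5s + 4.
Then p(0) = 4.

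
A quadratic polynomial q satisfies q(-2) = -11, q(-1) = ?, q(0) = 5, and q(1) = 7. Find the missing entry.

On equispaced nodes a degree-2 polynomial has vanishing third forward difference, so
  - q(-2) + 3·q(-1) - 3·q(0) + q(1) = 0.
Substituting the known values and solving for q(-1):
  3·q(-1) = -3
  q(-1) = -1.

-1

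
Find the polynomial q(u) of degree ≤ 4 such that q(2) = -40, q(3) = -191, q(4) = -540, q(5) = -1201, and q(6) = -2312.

q(u) = -u^4 - 5u^3 + u^2 + 4u + 4

Using the Lagrange interpolation formula with nodes 2, 3, 4, 5, 6:
  L_0(u) = (u - 3)(u - 4)(u - 5)(u - 6) / 24
  L_1(u) = (u - 2)(u - 4)(u - 5)(u - 6) / -6
  L_2(u) = (u - 2)(u - 3)(u - 5)(u - 6) / 4
  L_3(u) = (u - 2)(u - 3)(u - 4)(u - 6) / -6
  L_4(u) = (u - 2)(u - 3)(u - 4)(u - 5) / 24
Then q(u) = -40·L_0(u) - 191·L_1(u) - 540·L_2(u) - 1201·L_3(u) - 2312·L_4(u).
Expanding and collecting terms gives q(u) = -u⁴ - 5u³ + u² + 4u + 4.
Check: q(2) = -40. ✓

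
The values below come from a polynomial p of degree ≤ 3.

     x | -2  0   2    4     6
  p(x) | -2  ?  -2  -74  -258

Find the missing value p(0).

The 4 known points determine the degree-3 polynomial uniquely.
Write p(x) = ax^3 + bx^2 + cx + d. Substituting each data point gives a linear system:
  -8a + 4b - 2c + d = -2
  8a + 4b + 2c + d = -2
  64a + 16b + 4c + d = -74
  216a + 36b + 6c + d = -258
Solving the system yields a = -1, b = -2, c = 4, d = 6.
So p(x) = -x³ - 2x² + 4x + 6.
Then p(0) = 6.

6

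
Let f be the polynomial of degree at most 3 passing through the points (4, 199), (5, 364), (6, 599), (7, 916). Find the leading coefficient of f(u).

Write f(u) = au^3 + bu^2 + cu + d. Substituting each data point gives a linear system:
  64a + 16b + 4c + d = 199
  125a + 25b + 5c + d = 364
  216a + 36b + 6c + d = 599
  343a + 49b + 7c + d = 916
Solving the system yields a = 2, b = 5, c = -2, d = -1.
So f(u) = 2u^3 + 5u^2 - 2u - 1.
The leading coefficient is 2.

2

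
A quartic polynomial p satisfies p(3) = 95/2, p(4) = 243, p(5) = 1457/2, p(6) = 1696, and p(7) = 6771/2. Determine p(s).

Write p(s) = as^4 + bs^3 + cs^2 + ds + e. Substituting each data point gives a linear system:
  81a + 27b + 9c + 3d + e = 95/2
  256a + 64b + 16c + 4d + e = 243
  625a + 125b + 25c + 5d + e = 1457/2
  1296a + 216b + 36c + 6d + e = 1696
  2401a + 343b + 49c + 7d + e = 6771/2
Solving the system yields a = 2, b = -4, c = -1, d = 1/2, e = 1.
So p(s) = 2s⁴ - 4s³ - s² + (1/2)s + 1.
Check: p(3) = 95/2. ✓

p(s) = 2s^4 - 4s^3 - s^2 + (1/2)s + 1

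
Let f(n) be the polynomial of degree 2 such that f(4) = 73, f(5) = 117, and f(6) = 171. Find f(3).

39

Write f(n) = an^2 + bn + c. Substituting each data point gives a linear system:
  16a + 4b + c = 73
  25a + 5b + c = 117
  36a + 6b + c = 171
Solving the system yields a = 5, b = -1, c = -3.
So f(n) = 5n^2 - n - 3.
Then f(3) = 39.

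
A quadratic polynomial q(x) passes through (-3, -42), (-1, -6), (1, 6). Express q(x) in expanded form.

q(x) = -3x^2 + 6x + 3

Write q(x) = ax^2 + bx + c. Substituting each data point gives a linear system:
  9a - 3b + c = -42
  a - b + c = -6
  a + b + c = 6
Solving the system yields a = -3, b = 6, c = 3.
So q(x) = -3x² + 6x + 3.
Check: q(-3) = -42. ✓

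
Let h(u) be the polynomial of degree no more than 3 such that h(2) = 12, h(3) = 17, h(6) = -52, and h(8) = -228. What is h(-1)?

-3

Using the Lagrange interpolation formula with nodes 2, 3, 6, 8:
  L_0(u) = (u - 3)(u - 6)(u - 8) / -24
  L_1(u) = (u - 2)(u - 6)(u - 8) / 15
  L_2(u) = (u - 2)(u - 3)(u - 8) / -24
  L_3(u) = (u - 2)(u - 3)(u - 6) / 60
Then h(u) = 12·L_0(u) + 17·L_1(u) - 52·L_2(u) - 228·L_3(u).
Expanding and collecting terms gives h(u) = -u^3 + 4u^2 + 4u - 4.
Evaluating at u = -1: h(-1) = -3.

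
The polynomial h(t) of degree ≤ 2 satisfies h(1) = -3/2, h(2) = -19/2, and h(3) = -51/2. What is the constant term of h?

-3/2

Write h(t) = at^2 + bt + c. Substituting each data point gives a linear system:
  a + b + c = -3/2
  4a + 2b + c = -19/2
  9a + 3b + c = -51/2
Solving the system yields a = -4, b = 4, c = -3/2.
So h(t) = -4t² + 4t - 3/2.
The constant term is -3/2.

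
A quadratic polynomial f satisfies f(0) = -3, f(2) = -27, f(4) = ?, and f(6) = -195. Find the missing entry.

On equispaced nodes a degree-2 polynomial has vanishing third forward difference, so
  - f(0) + 3·f(2) - 3·f(4) + f(6) = 0.
Substituting the known values and solving for f(4):
  -3·f(4) = 273
  f(4) = -91.

-91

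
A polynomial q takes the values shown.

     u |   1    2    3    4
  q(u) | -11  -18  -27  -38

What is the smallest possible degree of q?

2

Forward differences of the values at u = 1, 2, 3, 4:
  q  : -11  -18  -27  -38
  Δ  : -7  -9  -11
  Δ^2: -2  -2
  Δ^3: 0
The second differences are constant (-2) and nonzero, while all higher differences vanish, so the minimal degree is 2.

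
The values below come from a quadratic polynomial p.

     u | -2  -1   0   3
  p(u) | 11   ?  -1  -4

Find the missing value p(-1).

4

The 3 known points determine the degree-2 polynomial uniquely.
Write p(u) = au^2 + bu + c. Substituting each data point gives a linear system:
  4a - 2b + c = 11
  c = -1
  9a + 3b + c = -4
Solving the system yields a = 1, b = -4, c = -1.
So p(u) = u² - 4u - 1.
Then p(-1) = 4.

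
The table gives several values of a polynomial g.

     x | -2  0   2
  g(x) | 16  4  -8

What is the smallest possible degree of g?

1

Divided differences on the nodes -2, 0, 2:
  order 0: 16  4  -8
  order 1: -6  -6
  order 2: 0
The order-1 divided differences are all -6 (nonzero) and every higher order vanishes, so the data lies on a polynomial of degree exactly 1.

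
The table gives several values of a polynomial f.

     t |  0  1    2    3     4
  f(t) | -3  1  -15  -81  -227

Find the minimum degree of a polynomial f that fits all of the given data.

Forward differences of the values at t = 0, 1, 2, 3, 4:
  f  : -3  1  -15  -81  -227
  Δ  : 4  -16  -66  -146
  Δ^2: -20  -50  -80
  Δ^3: -30  -30
  Δ^4: 0
The third differences are constant (-30) and nonzero, while all higher differences vanish, so the minimal degree is 3.

3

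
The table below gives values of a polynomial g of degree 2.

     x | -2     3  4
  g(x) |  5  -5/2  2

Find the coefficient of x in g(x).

Write g(x) = ax^2 + bx + c. Substituting each data point gives a linear system:
  4a - 2b + c = 5
  9a + 3b + c = -5/2
  16a + 4b + c = 2
Solving the system yields a = 1, b = -5/2, c = -4.
So g(x) = x^2 - (5/2)x - 4.
The coefficient of x is -5/2.

-5/2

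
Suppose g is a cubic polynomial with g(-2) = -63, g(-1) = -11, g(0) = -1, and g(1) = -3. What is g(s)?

g(s) = 5s^3 - 6s^2 - s - 1

Using the Lagrange interpolation formula with nodes -2, -1, 0, 1:
  L_0(s) = (s + 1)s(s - 1) / -6
  L_1(s) = (s + 2)s(s - 1) / 2
  L_2(s) = (s + 2)(s + 1)(s - 1) / -2
  L_3(s) = (s + 2)(s + 1)s / 6
Then g(s) = -63·L_0(s) - 11·L_1(s) - 1·L_2(s) - 3·L_3(s).
Expanding and collecting terms gives g(s) = 5s^3 - 6s^2 - s - 1.
Check: g(0) = -1. ✓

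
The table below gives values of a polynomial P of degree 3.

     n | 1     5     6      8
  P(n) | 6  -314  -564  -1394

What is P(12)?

-4878

Using the Lagrange interpolation formula with nodes 1, 5, 6, 8:
  L_0(n) = (n - 5)(n - 6)(n - 8) / -140
  L_1(n) = (n - 1)(n - 6)(n - 8) / 12
  L_2(n) = (n - 1)(n - 5)(n - 8) / -10
  L_3(n) = (n - 1)(n - 5)(n - 6) / 42
Then P(n) = 6·L_0(n) - 314·L_1(n) - 564·L_2(n) - 1394·L_3(n).
Expanding and collecting terms gives P(n) = -3n^3 + 2n^2 + n + 6.
Evaluating at n = 12: P(12) = -4878.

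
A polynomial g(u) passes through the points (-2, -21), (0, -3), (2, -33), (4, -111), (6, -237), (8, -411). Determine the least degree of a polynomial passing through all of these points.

Forward differences of the values at u = -2, 0, 2, 4, 6, 8:
  g  : -21  -3  -33  -111  -237  -411
  Δ  : 18  -30  -78  -126  -174
  Δ^2: -48  -48  -48  -48
  Δ^3: 0  0  0
  Δ^4: 0  0
  Δ^5: 0
The second differences are constant (-48) and nonzero, while all higher differences vanish, so the minimal degree is 2.

2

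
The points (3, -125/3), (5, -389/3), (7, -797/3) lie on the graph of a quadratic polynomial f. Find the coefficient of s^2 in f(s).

Write f(s) = as^2 + bs + c. Substituting each data point gives a linear system:
  9a + 3b + c = -125/3
  25a + 5b + c = -389/3
  49a + 7b + c = -797/3
Solving the system yields a = -6, b = 4, c = 1/3.
So f(s) = -6s² + 4s + 1/3.
The leading coefficient is -6.

-6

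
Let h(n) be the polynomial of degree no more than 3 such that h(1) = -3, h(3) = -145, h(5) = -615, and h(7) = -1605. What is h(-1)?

Using the Lagrange interpolation formula with nodes 1, 3, 5, 7:
  L_0(n) = (n - 3)(n - 5)(n - 7) / -48
  L_1(n) = (n - 1)(n - 5)(n - 7) / 16
  L_2(n) = (n - 1)(n - 3)(n - 7) / -16
  L_3(n) = (n - 1)(n - 3)(n - 5) / 48
Then h(n) = -3·L_0(n) - 145·L_1(n) - 615·L_2(n) - 1605·L_3(n).
Expanding and collecting terms gives h(n) = -4n^3 - 5n^2 + n + 5.
Evaluating at n = -1: h(-1) = 3.

3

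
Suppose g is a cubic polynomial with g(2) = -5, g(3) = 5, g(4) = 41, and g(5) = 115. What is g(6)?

Using the Lagrange interpolation formula with nodes 2, 3, 4, 5:
  L_0(n) = (n - 3)(n - 4)(n - 5) / -6
  L_1(n) = (n - 2)(n - 4)(n - 5) / 2
  L_2(n) = (n - 2)(n - 3)(n - 5) / -2
  L_3(n) = (n - 2)(n - 3)(n - 4) / 6
Then g(n) = -5·L_0(n) + 5·L_1(n) + 41·L_2(n) + 115·L_3(n).
Expanding and collecting terms gives g(n) = 2n^3 - 5n^2 - 3n + 5.
Evaluating at n = 6: g(6) = 239.

239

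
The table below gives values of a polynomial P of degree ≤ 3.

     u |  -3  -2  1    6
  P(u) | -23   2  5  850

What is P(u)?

P(u) = 3u^3 + 6u^2 - 2u - 2

Using the Lagrange interpolation formula with nodes -3, -2, 1, 6:
  L_0(u) = (u + 2)(u - 1)(u - 6) / -36
  L_1(u) = (u + 3)(u - 1)(u - 6) / 24
  L_2(u) = (u + 3)(u + 2)(u - 6) / -60
  L_3(u) = (u + 3)(u + 2)(u - 1) / 360
Then P(u) = -23·L_0(u) + 2·L_1(u) + 5·L_2(u) + 850·L_3(u).
Expanding and collecting terms gives P(u) = 3u^3 + 6u^2 - 2u - 2.
Check: P(1) = 5. ✓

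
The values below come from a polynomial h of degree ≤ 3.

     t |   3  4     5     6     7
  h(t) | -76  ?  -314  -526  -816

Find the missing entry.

The 4 known points determine the degree-3 polynomial uniquely.
Write h(t) = at^3 + bt^2 + ct + d. Substituting each data point gives a linear system:
  27a + 9b + 3c + d = -76
  125a + 25b + 5c + d = -314
  216a + 36b + 6c + d = -526
  343a + 49b + 7c + d = -816
Solving the system yields a = -2, b = -3, c = 3, d = -4.
So h(t) = -2t³ - 3t² + 3t - 4.
Then h(4) = -168.

-168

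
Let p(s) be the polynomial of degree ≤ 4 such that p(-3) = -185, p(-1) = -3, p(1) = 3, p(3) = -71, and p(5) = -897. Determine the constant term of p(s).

Write p(s) = as^4 + bs^3 + cs^2 + ds + e. Substituting each data point gives a linear system:
  81a - 27b + 9c - 3d + e = -185
  a - b + c - d + e = -3
  a + b + c + d + e = 3
  81a + 27b + 9c + 3d + e = -71
  625a + 125b + 25c + 5d + e = -897
Solving the system yields a = -2, b = 2, c = 4, d = 1, e = -2.
So p(s) = -2s^4 + 2s^3 + 4s^2 + s - 2.
The constant term is -2.

-2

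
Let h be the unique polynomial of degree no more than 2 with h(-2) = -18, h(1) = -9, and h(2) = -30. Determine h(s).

h(s) = -6s^2 - 3s

Write h(s) = as^2 + bs + c. Substituting each data point gives a linear system:
  4a - 2b + c = -18
  a + b + c = -9
  4a + 2b + c = -30
Solving the system yields a = -6, b = -3, c = 0.
So h(s) = -6s^2 - 3s.
Check: h(1) = -9. ✓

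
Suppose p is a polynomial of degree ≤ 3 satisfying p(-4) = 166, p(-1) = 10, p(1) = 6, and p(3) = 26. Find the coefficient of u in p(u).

-1

Write p(u) = au^3 + bu^2 + cu + d. Substituting each data point gives a linear system:
  -64a + 16b - 4c + d = 166
  -a + b - c + d = 10
  a + b + c + d = 6
  27a + 9b + 3c + d = 26
Solving the system yields a = -1, b = 6, c = -1, d = 2.
So p(u) = -u³ + 6u² - u + 2.
The coefficient of u is -1.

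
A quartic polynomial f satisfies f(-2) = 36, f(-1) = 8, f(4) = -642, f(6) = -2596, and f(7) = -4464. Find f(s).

f(s) = -s^4 - 6s^3 - s + 2

Write f(s) = as^4 + bs^3 + cs^2 + ds + e. Substituting each data point gives a linear system:
  16a - 8b + 4c - 2d + e = 36
  a - b + c - d + e = 8
  256a + 64b + 16c + 4d + e = -642
  1296a + 216b + 36c + 6d + e = -2596
  2401a + 343b + 49c + 7d + e = -4464
Solving the system yields a = -1, b = -6, c = 0, d = -1, e = 2.
So f(s) = -s^4 - 6s^3 - s + 2.
Check: f(4) = -642. ✓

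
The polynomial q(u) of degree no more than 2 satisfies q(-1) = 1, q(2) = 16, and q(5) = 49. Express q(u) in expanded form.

Write q(u) = au^2 + bu + c. Substituting each data point gives a linear system:
  a - b + c = 1
  4a + 2b + c = 16
  25a + 5b + c = 49
Solving the system yields a = 1, b = 4, c = 4.
So q(u) = u² + 4u + 4.
Check: q(5) = 49. ✓

q(u) = u^2 + 4u + 4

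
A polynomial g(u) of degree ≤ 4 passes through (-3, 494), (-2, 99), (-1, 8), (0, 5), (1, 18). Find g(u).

g(u) = 6u^4 + 2u^2 + 5u + 5

Using the Lagrange interpolation formula with nodes -3, -2, -1, 0, 1:
  L_0(u) = (u + 2)(u + 1)u(u - 1) / 24
  L_1(u) = (u + 3)(u + 1)u(u - 1) / -6
  L_2(u) = (u + 3)(u + 2)u(u - 1) / 4
  L_3(u) = (u + 3)(u + 2)(u + 1)(u - 1) / -6
  L_4(u) = (u + 3)(u + 2)(u + 1)u / 24
Then g(u) = 494·L_0(u) + 99·L_1(u) + 8·L_2(u) + 5·L_3(u) + 18·L_4(u).
Expanding and collecting terms gives g(u) = 6u^4 + 2u^2 + 5u + 5.
Check: g(0) = 5. ✓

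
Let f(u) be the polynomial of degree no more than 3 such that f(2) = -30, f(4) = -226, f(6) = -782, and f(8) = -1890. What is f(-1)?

Forward differences of the values at u = 2, 4, 6, 8:
  f  : -30  -226  -782  -1890
  Δ  : -196  -556  -1108
  Δ^2: -360  -552
  Δ^3: -192
The third differences are constant, confirming degree 3.
Interpolating (Newton forward form) and evaluating at u = -1 gives f(-1) = 9.

9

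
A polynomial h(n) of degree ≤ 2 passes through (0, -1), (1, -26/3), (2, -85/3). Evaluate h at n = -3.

Using the Lagrange interpolation formula with nodes 0, 1, 2:
  L_0(n) = (n - 1)(n - 2) / 2
  L_1(n) = n(n - 2) / -1
  L_2(n) = n(n - 1) / 2
Then h(n) = -1·L_0(n) - 26/3·L_1(n) - 85/3·L_2(n).
Expanding and collecting terms gives h(n) = -6n² - (5/3)n - 1.
Evaluating at n = -3: h(-3) = -50.

-50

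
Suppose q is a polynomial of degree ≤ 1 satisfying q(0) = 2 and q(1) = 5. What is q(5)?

Using the Lagrange interpolation formula with nodes 0, 1:
  L_0(t) = (t - 1) / -1
  L_1(t) = t / 1
Then q(t) = 2·L_0(t) + 5·L_1(t).
Expanding and collecting terms gives q(t) = 3t + 2.
Evaluating at t = 5: q(5) = 17.

17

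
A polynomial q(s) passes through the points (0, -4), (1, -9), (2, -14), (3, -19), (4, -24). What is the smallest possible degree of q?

Forward differences of the values at s = 0, 1, 2, 3, 4:
  q  : -4  -9  -14  -19  -24
  Δ  : -5  -5  -5  -5
  Δ^2: 0  0  0
  Δ^3: 0  0
  Δ^4: 0
The first differences are constant (-5) and nonzero, while all higher differences vanish, so the minimal degree is 1.

1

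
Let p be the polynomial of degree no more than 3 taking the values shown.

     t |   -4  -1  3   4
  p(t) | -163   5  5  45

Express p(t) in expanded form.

p(t) = 2t^3 - 4t^2 - 6t + 5

Using the Lagrange interpolation formula with nodes -4, -1, 3, 4:
  L_0(t) = (t + 1)(t - 3)(t - 4) / -168
  L_1(t) = (t + 4)(t - 3)(t - 4) / 60
  L_2(t) = (t + 4)(t + 1)(t - 4) / -28
  L_3(t) = (t + 4)(t + 1)(t - 3) / 40
Then p(t) = -163·L_0(t) + 5·L_1(t) + 5·L_2(t) + 45·L_3(t).
Expanding and collecting terms gives p(t) = 2t³ - 4t² - 6t + 5.
Check: p(3) = 5. ✓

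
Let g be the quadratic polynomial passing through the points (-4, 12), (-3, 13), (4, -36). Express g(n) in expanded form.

Write g(n) = an^2 + bn + c. Substituting each data point gives a linear system:
  16a - 4b + c = 12
  9a - 3b + c = 13
  16a + 4b + c = -36
Solving the system yields a = -1, b = -6, c = 4.
So g(n) = -n^2 - 6n + 4.
Check: g(-3) = 13. ✓

g(n) = -n^2 - 6n + 4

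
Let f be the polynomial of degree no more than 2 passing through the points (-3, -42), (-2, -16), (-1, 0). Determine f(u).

Using the Lagrange interpolation formula with nodes -3, -2, -1:
  L_0(u) = (u + 2)(u + 1) / 2
  L_1(u) = (u + 3)(u + 1) / -1
  L_2(u) = (u + 3)(u + 2) / 2
Then f(u) = -42·L_0(u) - 16·L_1(u) + 0·L_2(u).
Expanding and collecting terms gives f(u) = -5u^2 + u + 6.
Check: f(-2) = -16. ✓

f(u) = -5u^2 + u + 6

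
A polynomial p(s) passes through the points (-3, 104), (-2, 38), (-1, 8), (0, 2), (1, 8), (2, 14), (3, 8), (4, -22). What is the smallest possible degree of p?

3

Forward differences of the values at s = -3, -2, -1, 0, 1, 2, 3, 4:
  p  : 104  38  8  2  8  14  8  -22
  Δ  : -66  -30  -6  6  6  -6  -30
  Δ^2: 36  24  12  0  -12  -24
  Δ^3: -12  -12  -12  -12  -12
  Δ^4: 0  0  0  0
  Δ^5: 0  0  0
  Δ^6: 0  0
  Δ^7: 0
The third differences are constant (-12) and nonzero, while all higher differences vanish, so the minimal degree is 3.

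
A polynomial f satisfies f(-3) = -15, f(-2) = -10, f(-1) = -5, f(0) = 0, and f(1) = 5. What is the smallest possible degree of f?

Forward differences of the values at t = -3, -2, -1, 0, 1:
  f  : -15  -10  -5  0  5
  Δ  : 5  5  5  5
  Δ^2: 0  0  0
  Δ^3: 0  0
  Δ^4: 0
The first differences are constant (5) and nonzero, while all higher differences vanish, so the minimal degree is 1.

1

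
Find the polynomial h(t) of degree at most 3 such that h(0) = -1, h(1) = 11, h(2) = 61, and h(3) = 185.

Write h(t) = at^3 + bt^2 + ct + d. Substituting each data point gives a linear system:
  d = -1
  a + b + c + d = 11
  8a + 4b + 2c + d = 61
  27a + 9b + 3c + d = 185
Solving the system yields a = 6, b = 1, c = 5, d = -1.
So h(t) = 6t^3 + t^2 + 5t - 1.
Check: h(1) = 11. ✓

h(t) = 6t^3 + t^2 + 5t - 1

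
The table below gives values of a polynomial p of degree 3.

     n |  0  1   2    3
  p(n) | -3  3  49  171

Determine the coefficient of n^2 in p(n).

Write p(n) = an^3 + bn^2 + cn + d. Substituting each data point gives a linear system:
  d = -3
  a + b + c + d = 3
  8a + 4b + 2c + d = 49
  27a + 9b + 3c + d = 171
Solving the system yields a = 6, b = 2, c = -2, d = -3.
So p(n) = 6n^3 + 2n^2 - 2n - 3.
The coefficient of n^2 is 2.

2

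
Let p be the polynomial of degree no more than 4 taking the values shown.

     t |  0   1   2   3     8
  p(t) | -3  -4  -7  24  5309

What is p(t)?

Write p(t) = at^4 + bt^3 + ct^2 + dt + e. Substituting each data point gives a linear system:
  e = -3
  a + b + c + d + e = -4
  16a + 8b + 4c + 2d + e = -7
  81a + 27b + 9c + 3d + e = 24
  4096a + 512b + 64c + 8d + e = 5309
Solving the system yields a = 2, b = -6, c = 3, d = 0, e = -3.
So p(t) = 2t⁴ - 6t³ + 3t² - 3.
Check: p(2) = -7. ✓

p(t) = 2t^4 - 6t^3 + 3t^2 - 3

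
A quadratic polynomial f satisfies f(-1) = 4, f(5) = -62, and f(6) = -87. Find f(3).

-24

Using the Lagrange interpolation formula with nodes -1, 5, 6:
  L_0(u) = (u - 5)(u - 6) / 42
  L_1(u) = (u + 1)(u - 6) / -6
  L_2(u) = (u + 1)(u - 5) / 7
Then f(u) = 4·L_0(u) - 62·L_1(u) - 87·L_2(u).
Expanding and collecting terms gives f(u) = -2u^2 - 3u + 3.
Evaluating at u = 3: f(3) = -24.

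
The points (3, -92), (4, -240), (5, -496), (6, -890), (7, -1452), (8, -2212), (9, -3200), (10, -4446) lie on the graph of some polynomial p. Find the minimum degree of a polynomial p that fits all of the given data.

3

Forward differences of the values at u = 3, 4, 5, 6, 7, 8, 9, 10:
  p  : -92  -240  -496  -890  -1452  -2212  -3200  -4446
  Δ  : -148  -256  -394  -562  -760  -988  -1246
  Δ^2: -108  -138  -168  -198  -228  -258
  Δ^3: -30  -30  -30  -30  -30
  Δ^4: 0  0  0  0
  Δ^5: 0  0  0
  Δ^6: 0  0
  Δ^7: 0
The third differences are constant (-30) and nonzero, while all higher differences vanish, so the minimal degree is 3.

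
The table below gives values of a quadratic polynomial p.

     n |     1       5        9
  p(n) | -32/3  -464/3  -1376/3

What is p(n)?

p(n) = -5n^2 - 6n + 1/3

Write p(n) = an^2 + bn + c. Substituting each data point gives a linear system:
  a + b + c = -32/3
  25a + 5b + c = -464/3
  81a + 9b + c = -1376/3
Solving the system yields a = -5, b = -6, c = 1/3.
So p(n) = -5n^2 - 6n + 1/3.
Check: p(1) = -32/3. ✓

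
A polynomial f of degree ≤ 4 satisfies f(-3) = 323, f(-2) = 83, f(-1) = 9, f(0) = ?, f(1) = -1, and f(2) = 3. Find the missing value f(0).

-1

The 5 known points determine the degree-4 polynomial uniquely.
Write f(x) = ax^4 + bx^3 + cx^2 + dx + e. Substituting each data point gives a linear system:
  81a - 27b + 9c - 3d + e = 323
  16a - 8b + 4c - 2d + e = 83
  a - b + c - d + e = 9
  a + b + c + d + e = -1
  16a + 8b + 4c + 2d + e = 3
Solving the system yields a = 2, b = -5, c = 3, d = 0, e = -1.
So f(x) = 2x⁴ - 5x³ + 3x² - 1.
Then f(0) = -1.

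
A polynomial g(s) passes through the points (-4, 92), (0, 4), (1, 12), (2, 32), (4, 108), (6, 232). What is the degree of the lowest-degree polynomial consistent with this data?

Divided differences on the nodes -4, 0, 1, 2, 4, 6:
  order 0: 92  4  12  32  108  232
  order 1: -22  8  20  38  62
  order 2: 6  6  6  6
  order 3: 0  0  0
  order 4: 0  0
  order 5: 0
The order-2 divided differences are all 6 (nonzero) and every higher order vanishes, so the data lies on a polynomial of degree exactly 2.

2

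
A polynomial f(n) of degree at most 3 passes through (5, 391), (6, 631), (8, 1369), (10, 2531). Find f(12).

Using the Lagrange interpolation formula with nodes 5, 6, 8, 10:
  L_0(n) = (n - 6)(n - 8)(n - 10) / -15
  L_1(n) = (n - 5)(n - 8)(n - 10) / 8
  L_2(n) = (n - 5)(n - 6)(n - 10) / -12
  L_3(n) = (n - 5)(n - 6)(n - 8) / 40
Then f(n) = 391·L_0(n) + 631·L_1(n) + 1369·L_2(n) + 2531·L_3(n).
Expanding and collecting terms gives f(n) = 2n^3 + 5n^2 + 3n + 1.
Evaluating at n = 12: f(12) = 4213.

4213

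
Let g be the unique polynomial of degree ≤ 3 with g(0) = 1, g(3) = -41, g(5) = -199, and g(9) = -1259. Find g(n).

Using the Lagrange interpolation formula with nodes 0, 3, 5, 9:
  L_0(n) = (n - 3)(n - 5)(n - 9) / -135
  L_1(n) = n(n - 5)(n - 9) / 36
  L_2(n) = n(n - 3)(n - 9) / -40
  L_3(n) = n(n - 3)(n - 5) / 216
Then g(n) = 1·L_0(n) - 41·L_1(n) - 199·L_2(n) - 1259·L_3(n).
Expanding and collecting terms gives g(n) = -2n^3 + 3n^2 - 5n + 1.
Check: g(5) = -199. ✓

g(n) = -2n^3 + 3n^2 - 5n + 1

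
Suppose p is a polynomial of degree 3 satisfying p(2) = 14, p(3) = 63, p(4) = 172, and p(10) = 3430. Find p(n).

p(n) = 4n^3 - 6n^2 + 3n

Using the Lagrange interpolation formula with nodes 2, 3, 4, 10:
  L_0(n) = (n - 3)(n - 4)(n - 10) / -16
  L_1(n) = (n - 2)(n - 4)(n - 10) / 7
  L_2(n) = (n - 2)(n - 3)(n - 10) / -12
  L_3(n) = (n - 2)(n - 3)(n - 4) / 336
Then p(n) = 14·L_0(n) + 63·L_1(n) + 172·L_2(n) + 3430·L_3(n).
Expanding and collecting terms gives p(n) = 4n³ - 6n² + 3n.
Check: p(4) = 172. ✓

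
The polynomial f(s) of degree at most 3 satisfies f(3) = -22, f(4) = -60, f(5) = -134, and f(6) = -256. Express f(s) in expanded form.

f(s) = -2s^3 + 6s^2 - 6s - 4

Write f(s) = as^3 + bs^2 + cs + d. Substituting each data point gives a linear system:
  27a + 9b + 3c + d = -22
  64a + 16b + 4c + d = -60
  125a + 25b + 5c + d = -134
  216a + 36b + 6c + d = -256
Solving the system yields a = -2, b = 6, c = -6, d = -4.
So f(s) = -2s³ + 6s² - 6s - 4.
Check: f(5) = -134. ✓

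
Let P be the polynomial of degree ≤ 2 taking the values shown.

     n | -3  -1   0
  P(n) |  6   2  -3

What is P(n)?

Using the Lagrange interpolation formula with nodes -3, -1, 0:
  L_0(n) = (n + 1)n / 6
  L_1(n) = (n + 3)n / -2
  L_2(n) = (n + 3)(n + 1) / 3
Then P(n) = 6·L_0(n) + 2·L_1(n) - 3·L_2(n).
Expanding and collecting terms gives P(n) = -n² - 6n - 3.
Check: P(-3) = 6. ✓

P(n) = -n^2 - 6n - 3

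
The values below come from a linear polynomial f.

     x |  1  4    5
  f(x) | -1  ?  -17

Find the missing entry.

The 2 known points determine the degree-1 polynomial uniquely.
Write f(x) = ax + b. Substituting each data point gives a linear system:
  a + b = -1
  5a + b = -17
Solving the system yields a = -4, b = 3.
So f(x) = -4x + 3.
Then f(4) = -13.

-13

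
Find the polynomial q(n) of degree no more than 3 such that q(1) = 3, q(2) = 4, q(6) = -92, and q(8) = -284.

q(n) = -n^3 + 4n^2 - 4n + 4

Write q(n) = an^3 + bn^2 + cn + d. Substituting each data point gives a linear system:
  a + b + c + d = 3
  8a + 4b + 2c + d = 4
  216a + 36b + 6c + d = -92
  512a + 64b + 8c + d = -284
Solving the system yields a = -1, b = 4, c = -4, d = 4.
So q(n) = -n^3 + 4n^2 - 4n + 4.
Check: q(8) = -284. ✓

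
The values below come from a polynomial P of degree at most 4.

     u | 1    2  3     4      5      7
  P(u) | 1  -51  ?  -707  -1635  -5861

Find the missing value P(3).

-241

The 5 known points determine the degree-4 polynomial uniquely.
Write P(u) = au^4 + bu^3 + cu^2 + du + e. Substituting each data point gives a linear system:
  a + b + c + d + e = 1
  16a + 8b + 4c + 2d + e = -51
  256a + 64b + 16c + 4d + e = -707
  625a + 125b + 25c + 5d + e = -1635
  2401a + 343b + 49c + 7d + e = -5861
Solving the system yields a = -2, b = -3, c = -1, d = 2, e = 5.
So P(u) = -2u⁴ - 3u³ - u² + 2u + 5.
Then P(3) = -241.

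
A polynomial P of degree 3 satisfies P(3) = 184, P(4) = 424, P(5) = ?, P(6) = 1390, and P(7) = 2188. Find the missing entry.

On equispaced nodes a degree-3 polynomial has vanishing fourth forward difference, so
  P(3) - 4·P(4) + 6·P(5) - 4·P(6) + P(7) = 0.
Substituting the known values and solving for P(5):
  6·P(5) = 4884
  P(5) = 814.

814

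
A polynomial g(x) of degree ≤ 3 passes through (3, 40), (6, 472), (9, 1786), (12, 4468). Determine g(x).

g(x) = 3x^3 - 5x^2 + 4

Using the Lagrange interpolation formula with nodes 3, 6, 9, 12:
  L_0(x) = (x - 6)(x - 9)(x - 12) / -162
  L_1(x) = (x - 3)(x - 9)(x - 12) / 54
  L_2(x) = (x - 3)(x - 6)(x - 12) / -54
  L_3(x) = (x - 3)(x - 6)(x - 9) / 162
Then g(x) = 40·L_0(x) + 472·L_1(x) + 1786·L_2(x) + 4468·L_3(x).
Expanding and collecting terms gives g(x) = 3x³ - 5x² + 4.
Check: g(3) = 40. ✓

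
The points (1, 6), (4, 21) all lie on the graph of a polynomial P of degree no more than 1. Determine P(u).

P(u) = 5u + 1

Write P(u) = au + b. Substituting each data point gives a linear system:
  a + b = 6
  4a + b = 21
Solving the system yields a = 5, b = 1.
So P(u) = 5u + 1.
Check: P(4) = 21. ✓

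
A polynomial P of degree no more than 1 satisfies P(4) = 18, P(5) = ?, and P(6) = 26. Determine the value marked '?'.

On equispaced nodes a degree-1 polynomial has vanishing second forward difference, so
  P(4) - 2·P(5) + P(6) = 0.
Substituting the known values and solving for P(5):
  -2·P(5) = -44
  P(5) = 22.

22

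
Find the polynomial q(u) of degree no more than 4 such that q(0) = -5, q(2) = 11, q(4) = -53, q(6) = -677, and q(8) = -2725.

Write q(u) = au^4 + bu^3 + cu^2 + du + e. Substituting each data point gives a linear system:
  e = -5
  16a + 8b + 4c + 2d + e = 11
  256a + 64b + 16c + 4d + e = -53
  1296a + 216b + 36c + 6d + e = -677
  4096a + 512b + 64c + 8d + e = -2725
Solving the system yields a = -1, b = 2, c = 6, d = -4, e = -5.
So q(u) = -u^4 + 2u^3 + 6u^2 - 4u - 5.
Check: q(4) = -53. ✓

q(u) = -u^4 + 2u^3 + 6u^2 - 4u - 5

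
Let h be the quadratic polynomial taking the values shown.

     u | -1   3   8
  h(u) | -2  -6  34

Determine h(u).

h(u) = u^2 - 3u - 6

Write h(u) = au^2 + bu + c. Substituting each data point gives a linear system:
  a - b + c = -2
  9a + 3b + c = -6
  64a + 8b + c = 34
Solving the system yields a = 1, b = -3, c = -6.
So h(u) = u^2 - 3u - 6.
Check: h(-1) = -2. ✓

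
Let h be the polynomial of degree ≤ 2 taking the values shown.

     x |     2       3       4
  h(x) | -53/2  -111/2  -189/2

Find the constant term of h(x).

3/2

Write h(x) = ax^2 + bx + c. Substituting each data point gives a linear system:
  4a + 2b + c = -53/2
  9a + 3b + c = -111/2
  16a + 4b + c = -189/2
Solving the system yields a = -5, b = -4, c = 3/2.
So h(x) = -5x^2 - 4x + 3/2.
The constant term is 3/2.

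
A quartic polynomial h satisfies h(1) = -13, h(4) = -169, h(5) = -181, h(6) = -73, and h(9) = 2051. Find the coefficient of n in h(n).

-6

Write h(n) = an^4 + bn^3 + cn^2 + dn + e. Substituting each data point gives a linear system:
  a + b + c + d + e = -13
  256a + 64b + 16c + 4d + e = -169
  625a + 125b + 25c + 5d + e = -181
  1296a + 216b + 36c + 6d + e = -73
  6561a + 729b + 81c + 9d + e = 2051
Solving the system yields a = 1, b = -6, c = -1, d = -6, e = -1.
So h(n) = n^4 - 6n^3 - n^2 - 6n - 1.
The coefficient of n is -6.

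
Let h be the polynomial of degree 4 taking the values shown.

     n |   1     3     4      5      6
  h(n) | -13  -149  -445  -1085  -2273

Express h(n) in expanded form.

h(n) = -2n^4 + 2n^3 - 2n^2 - 6n - 5

Write h(n) = an^4 + bn^3 + cn^2 + dn + e. Substituting each data point gives a linear system:
  a + b + c + d + e = -13
  81a + 27b + 9c + 3d + e = -149
  256a + 64b + 16c + 4d + e = -445
  625a + 125b + 25c + 5d + e = -1085
  1296a + 216b + 36c + 6d + e = -2273
Solving the system yields a = -2, b = 2, c = -2, d = -6, e = -5.
So h(n) = -2n^4 + 2n^3 - 2n^2 - 6n - 5.
Check: h(6) = -2273. ✓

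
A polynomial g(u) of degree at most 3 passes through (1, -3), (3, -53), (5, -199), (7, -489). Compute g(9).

-971

Using the Lagrange interpolation formula with nodes 1, 3, 5, 7:
  L_0(u) = (u - 3)(u - 5)(u - 7) / -48
  L_1(u) = (u - 1)(u - 5)(u - 7) / 16
  L_2(u) = (u - 1)(u - 3)(u - 7) / -16
  L_3(u) = (u - 1)(u - 3)(u - 5) / 48
Then g(u) = -3·L_0(u) - 53·L_1(u) - 199·L_2(u) - 489·L_3(u).
Expanding and collecting terms gives g(u) = -u^3 - 3u^2 + 1.
Evaluating at u = 9: g(9) = -971.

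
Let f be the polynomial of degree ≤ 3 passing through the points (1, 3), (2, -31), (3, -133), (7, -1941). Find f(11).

-7717

Using the Lagrange interpolation formula with nodes 1, 2, 3, 7:
  L_0(t) = (t - 2)(t - 3)(t - 7) / -12
  L_1(t) = (t - 1)(t - 3)(t - 7) / 5
  L_2(t) = (t - 1)(t - 2)(t - 7) / -8
  L_3(t) = (t - 1)(t - 2)(t - 3) / 120
Then f(t) = 3·L_0(t) - 31·L_1(t) - 133·L_2(t) - 1941·L_3(t).
Expanding and collecting terms gives f(t) = -6t³ + 2t² + 2t + 5.
Evaluating at t = 11: f(11) = -7717.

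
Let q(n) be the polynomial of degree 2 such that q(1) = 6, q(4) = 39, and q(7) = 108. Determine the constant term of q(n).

Write q(n) = an^2 + bn + c. Substituting each data point gives a linear system:
  a + b + c = 6
  16a + 4b + c = 39
  49a + 7b + c = 108
Solving the system yields a = 2, b = 1, c = 3.
So q(n) = 2n^2 + n + 3.
The constant term is 3.

3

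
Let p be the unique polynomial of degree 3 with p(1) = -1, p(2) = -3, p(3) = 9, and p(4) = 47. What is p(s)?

p(s) = 2s^3 - 5s^2 - s + 3

Using the Lagrange interpolation formula with nodes 1, 2, 3, 4:
  L_0(s) = (s - 2)(s - 3)(s - 4) / -6
  L_1(s) = (s - 1)(s - 3)(s - 4) / 2
  L_2(s) = (s - 1)(s - 2)(s - 4) / -2
  L_3(s) = (s - 1)(s - 2)(s - 3) / 6
Then p(s) = -1·L_0(s) - 3·L_1(s) + 9·L_2(s) + 47·L_3(s).
Expanding and collecting terms gives p(s) = 2s^3 - 5s^2 - s + 3.
Check: p(4) = 47. ✓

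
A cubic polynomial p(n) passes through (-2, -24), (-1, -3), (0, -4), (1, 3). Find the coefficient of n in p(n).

Write p(n) = an^3 + bn^2 + cn + d. Substituting each data point gives a linear system:
  -8a + 4b - 2c + d = -24
  -a + b - c + d = -3
  d = -4
  a + b + c + d = 3
Solving the system yields a = 5, b = 4, c = -2, d = -4.
So p(n) = 5n^3 + 4n^2 - 2n - 4.
The coefficient of n is -2.

-2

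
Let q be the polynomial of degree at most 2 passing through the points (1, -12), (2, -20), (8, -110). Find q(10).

-156

Using the Lagrange interpolation formula with nodes 1, 2, 8:
  L_0(s) = (s - 2)(s - 8) / 7
  L_1(s) = (s - 1)(s - 8) / -6
  L_2(s) = (s - 1)(s - 2) / 42
Then q(s) = -12·L_0(s) - 20·L_1(s) - 110·L_2(s).
Expanding and collecting terms gives q(s) = -s^2 - 5s - 6.
Evaluating at s = 10: q(10) = -156.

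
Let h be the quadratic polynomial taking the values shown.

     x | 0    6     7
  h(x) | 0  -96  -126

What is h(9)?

-198

Using the Lagrange interpolation formula with nodes 0, 6, 7:
  L_0(x) = (x - 6)(x - 7) / 42
  L_1(x) = x(x - 7) / -6
  L_2(x) = x(x - 6) / 7
Then h(x) = 0·L_0(x) - 96·L_1(x) - 126·L_2(x).
Expanding and collecting terms gives h(x) = -2x^2 - 4x.
Evaluating at x = 9: h(9) = -198.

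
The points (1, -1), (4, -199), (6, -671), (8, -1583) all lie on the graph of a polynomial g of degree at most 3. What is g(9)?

-2249

Using the Lagrange interpolation formula with nodes 1, 4, 6, 8:
  L_0(n) = (n - 4)(n - 6)(n - 8) / -105
  L_1(n) = (n - 1)(n - 6)(n - 8) / 24
  L_2(n) = (n - 1)(n - 4)(n - 8) / -20
  L_3(n) = (n - 1)(n - 4)(n - 6) / 56
Then g(n) = -1·L_0(n) - 199·L_1(n) - 671·L_2(n) - 1583·L_3(n).
Expanding and collecting terms gives g(n) = -3n³ - n² + 2n + 1.
Evaluating at n = 9: g(9) = -2249.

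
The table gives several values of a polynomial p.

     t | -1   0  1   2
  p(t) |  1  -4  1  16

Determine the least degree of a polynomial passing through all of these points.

Forward differences of the values at t = -1, 0, 1, 2:
  p  : 1  -4  1  16
  Δ  : -5  5  15
  Δ^2: 10  10
  Δ^3: 0
The second differences are constant (10) and nonzero, while all higher differences vanish, so the minimal degree is 2.

2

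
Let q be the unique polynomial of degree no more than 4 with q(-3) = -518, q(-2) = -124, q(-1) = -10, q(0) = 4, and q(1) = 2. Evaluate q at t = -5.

-3346

Using the Lagrange interpolation formula with nodes -3, -2, -1, 0, 1:
  L_0(t) = (t + 2)(t + 1)t(t - 1) / 24
  L_1(t) = (t + 3)(t + 1)t(t - 1) / -6
  L_2(t) = (t + 3)(t + 2)t(t - 1) / 4
  L_3(t) = (t + 3)(t + 2)(t + 1)(t - 1) / -6
  L_4(t) = (t + 3)(t + 2)(t + 1)t / 24
Then q(t) = -518·L_0(t) - 124·L_1(t) - 10·L_2(t) + 4·L_3(t) + 2·L_4(t).
Expanding and collecting terms gives q(t) = -4t⁴ + 6t³ - 4t² + 4.
Evaluating at t = -5: q(-5) = -3346.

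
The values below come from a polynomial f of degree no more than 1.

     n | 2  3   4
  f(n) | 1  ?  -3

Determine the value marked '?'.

-1

On equispaced nodes a degree-1 polynomial has vanishing second forward difference, so
  f(2) - 2·f(3) + f(4) = 0.
Substituting the known values and solving for f(3):
  -2·f(3) = 2
  f(3) = -1.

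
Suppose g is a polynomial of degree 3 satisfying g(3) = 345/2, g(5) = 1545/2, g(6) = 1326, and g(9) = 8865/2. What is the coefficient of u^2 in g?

1/2

Write g(u) = au^3 + bu^2 + cu + d. Substituting each data point gives a linear system:
  27a + 9b + 3c + d = 345/2
  125a + 25b + 5c + d = 1545/2
  216a + 36b + 6c + d = 1326
  729a + 81b + 9c + d = 8865/2
Solving the system yields a = 6, b = 1/2, c = 2, d = 0.
So g(u) = 6u^3 + (1/2)u^2 + 2u.
The coefficient of u^2 is 1/2.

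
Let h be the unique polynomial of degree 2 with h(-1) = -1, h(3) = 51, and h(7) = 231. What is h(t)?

h(t) = 4t^2 + 5t

Write h(t) = at^2 + bt + c. Substituting each data point gives a linear system:
  a - b + c = -1
  9a + 3b + c = 51
  49a + 7b + c = 231
Solving the system yields a = 4, b = 5, c = 0.
So h(t) = 4t^2 + 5t.
Check: h(-1) = -1. ✓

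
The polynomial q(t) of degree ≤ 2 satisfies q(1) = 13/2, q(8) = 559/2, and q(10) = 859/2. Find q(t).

Write q(t) = at^2 + bt + c. Substituting each data point gives a linear system:
  a + b + c = 13/2
  64a + 8b + c = 559/2
  100a + 10b + c = 859/2
Solving the system yields a = 4, b = 3, c = -1/2.
So q(t) = 4t^2 + 3t - 1/2.
Check: q(8) = 559/2. ✓

q(t) = 4t^2 + 3t - 1/2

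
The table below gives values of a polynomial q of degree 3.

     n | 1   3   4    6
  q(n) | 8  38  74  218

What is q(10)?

Using the Lagrange interpolation formula with nodes 1, 3, 4, 6:
  L_0(n) = (n - 3)(n - 4)(n - 6) / -30
  L_1(n) = (n - 1)(n - 4)(n - 6) / 6
  L_2(n) = (n - 1)(n - 3)(n - 6) / -6
  L_3(n) = (n - 1)(n - 3)(n - 4) / 30
Then q(n) = 8·L_0(n) + 38·L_1(n) + 74·L_2(n) + 218·L_3(n).
Expanding and collecting terms gives q(n) = n^3 - n^2 + 6n + 2.
Evaluating at n = 10: q(10) = 962.

962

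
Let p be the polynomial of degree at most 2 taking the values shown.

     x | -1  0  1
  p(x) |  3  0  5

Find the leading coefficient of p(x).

Write p(x) = ax^2 + bx + c. Substituting each data point gives a linear system:
  a - b + c = 3
  c = 0
  a + b + c = 5
Solving the system yields a = 4, b = 1, c = 0.
So p(x) = 4x² + x.
The leading coefficient is 4.

4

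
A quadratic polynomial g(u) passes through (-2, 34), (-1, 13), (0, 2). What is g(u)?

g(u) = 5u^2 - 6u + 2

Write g(u) = au^2 + bu + c. Substituting each data point gives a linear system:
  4a - 2b + c = 34
  a - b + c = 13
  c = 2
Solving the system yields a = 5, b = -6, c = 2.
So g(u) = 5u^2 - 6u + 2.
Check: g(-2) = 34. ✓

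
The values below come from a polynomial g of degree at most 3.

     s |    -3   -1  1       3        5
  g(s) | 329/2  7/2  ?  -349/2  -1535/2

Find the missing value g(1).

-27/2

On equispaced nodes a degree-3 polynomial has vanishing fourth forward difference, so
  g(-3) - 4·g(-1) + 6·g(1) - 4·g(3) + g(5) = 0.
Substituting the known values and solving for g(1):
  6·g(1) = -81
  g(1) = -27/2.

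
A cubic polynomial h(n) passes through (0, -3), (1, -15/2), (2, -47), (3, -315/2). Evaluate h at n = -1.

Write h(n) = an^3 + bn^2 + cn + d. Substituting each data point gives a linear system:
  d = -3
  a + b + c + d = -15/2
  8a + 4b + 2c + d = -47
  27a + 9b + 3c + d = -315/2
Solving the system yields a = -6, b = 1/2, c = 1, d = -3.
So h(n) = -6n^3 + (1/2)n^2 + n - 3.
Then h(-1) = 5/2.

5/2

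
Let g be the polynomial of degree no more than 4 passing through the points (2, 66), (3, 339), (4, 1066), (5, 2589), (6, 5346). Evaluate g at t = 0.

Write g(t) = at^4 + bt^3 + ct^2 + dt + e. Substituting each data point gives a linear system:
  16a + 8b + 4c + 2d + e = 66
  81a + 27b + 9c + 3d + e = 339
  256a + 64b + 16c + 4d + e = 1066
  625a + 125b + 25c + 5d + e = 2589
  1296a + 216b + 36c + 6d + e = 5346
Solving the system yields a = 4, b = 1, c = -2, d = 4, e = -6.
So g(t) = 4t^4 + t^3 - 2t^2 + 4t - 6.
Then g(0) = -6.

-6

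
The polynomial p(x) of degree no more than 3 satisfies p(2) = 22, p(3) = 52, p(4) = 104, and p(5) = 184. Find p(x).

p(x) = x^3 + 2x^2 + x + 4

Write p(x) = ax^3 + bx^2 + cx + d. Substituting each data point gives a linear system:
  8a + 4b + 2c + d = 22
  27a + 9b + 3c + d = 52
  64a + 16b + 4c + d = 104
  125a + 25b + 5c + d = 184
Solving the system yields a = 1, b = 2, c = 1, d = 4.
So p(x) = x^3 + 2x^2 + x + 4.
Check: p(2) = 22. ✓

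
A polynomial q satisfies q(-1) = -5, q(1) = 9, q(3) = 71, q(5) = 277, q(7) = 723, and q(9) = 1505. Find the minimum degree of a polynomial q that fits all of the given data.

Forward differences of the values at s = -1, 1, 3, 5, 7, 9:
  q  : -5  9  71  277  723  1505
  Δ  : 14  62  206  446  782
  Δ^2: 48  144  240  336
  Δ^3: 96  96  96
  Δ^4: 0  0
  Δ^5: 0
The third differences are constant (96) and nonzero, while all higher differences vanish, so the minimal degree is 3.

3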